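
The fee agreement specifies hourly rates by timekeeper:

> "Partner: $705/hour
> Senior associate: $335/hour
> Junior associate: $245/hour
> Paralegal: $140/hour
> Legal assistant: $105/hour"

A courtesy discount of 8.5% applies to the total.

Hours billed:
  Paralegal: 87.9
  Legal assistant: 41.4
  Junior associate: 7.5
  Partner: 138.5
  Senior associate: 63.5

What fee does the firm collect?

$125,726.03

Partner: 138.5 × $705 = $97,642.50
Senior associate: 63.5 × $335 = $21,272.50
Junior associate: 7.5 × $245 = $1,837.50
Paralegal: 87.9 × $140 = $12,306.00
Legal assistant: 41.4 × $105 = $4,347.00
Subtotal: $137,405.50
Less 8.5% discount: −$11,679.47
Total: $137,405.50 − $11,679.47 = $125,726.03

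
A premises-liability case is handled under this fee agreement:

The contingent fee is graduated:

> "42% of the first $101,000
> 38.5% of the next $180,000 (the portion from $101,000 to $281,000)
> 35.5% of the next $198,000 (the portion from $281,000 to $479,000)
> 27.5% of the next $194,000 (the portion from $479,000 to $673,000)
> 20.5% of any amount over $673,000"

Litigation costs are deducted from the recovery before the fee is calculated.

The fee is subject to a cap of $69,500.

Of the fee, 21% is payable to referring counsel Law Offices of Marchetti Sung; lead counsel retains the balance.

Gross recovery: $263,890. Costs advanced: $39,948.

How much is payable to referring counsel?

Fee base (net of costs): $263,890 − $39,948 = $223,942
First $101,000 at 42% = $42,420.00
Remaining $122,942 at 38.5% = $47,332.67
Fee: $42,420.00 + $47,332.67 = $89,752.67
$89,752.67 exceeds the $69,500 cap, so the fee is capped at $69,500.00.
Referral share: 21% of $69,500.00 = $14,595.00; lead counsel retains $69,500.00 − $14,595.00 = $54,905.00.

$14,595.00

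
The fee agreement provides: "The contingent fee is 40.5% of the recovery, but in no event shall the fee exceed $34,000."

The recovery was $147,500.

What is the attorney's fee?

40.5% of $147,500 = $59,737.50
That exceeds the $34,000 cap, so the fee is capped at $34,000.

$34,000.00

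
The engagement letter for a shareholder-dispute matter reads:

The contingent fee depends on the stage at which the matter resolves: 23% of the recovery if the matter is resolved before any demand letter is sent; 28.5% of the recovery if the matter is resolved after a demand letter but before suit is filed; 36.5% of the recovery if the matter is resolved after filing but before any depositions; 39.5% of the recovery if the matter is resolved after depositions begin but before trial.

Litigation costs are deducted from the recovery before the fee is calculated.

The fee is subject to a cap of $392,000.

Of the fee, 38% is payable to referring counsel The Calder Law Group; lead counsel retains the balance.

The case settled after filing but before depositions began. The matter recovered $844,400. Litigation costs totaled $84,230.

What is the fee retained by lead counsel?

$172,026.47

Fee base (net of costs): $844,400 − $84,230 = $760,170
The matter settled after filing but before depositions began, so the 36.5% rate applies.
$760,170 × 36.5% = $277,462.05
$277,462.05 is under the $392,000 cap.
Referral share: 38% of $277,462.05 = $105,435.58; lead counsel retains $277,462.05 − $105,435.58 = $172,026.47.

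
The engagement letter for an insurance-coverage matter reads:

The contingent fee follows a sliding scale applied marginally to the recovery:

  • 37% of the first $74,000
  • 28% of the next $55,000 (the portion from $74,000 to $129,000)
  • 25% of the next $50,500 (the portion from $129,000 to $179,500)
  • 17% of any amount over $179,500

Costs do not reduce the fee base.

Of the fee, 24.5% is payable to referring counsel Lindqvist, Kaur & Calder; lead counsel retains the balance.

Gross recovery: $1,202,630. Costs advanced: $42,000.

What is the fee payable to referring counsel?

Fee base is the gross recovery, $1,202,630; costs are reimbursed separately.
First $74,000 at 37% = $27,380.00
Next $55,000 at 28% = $15,400.00
Next $50,500 at 25% = $12,625.00
Remaining $1,023,130 at 17% = $173,932.10
Fee: $27,380.00 + $15,400.00 + $12,625.00 + $173,932.10 = $229,337.10
Referral share: 24.5% of $229,337.10 = $56,187.59; lead counsel retains $229,337.10 − $56,187.59 = $173,149.51.

$56,187.59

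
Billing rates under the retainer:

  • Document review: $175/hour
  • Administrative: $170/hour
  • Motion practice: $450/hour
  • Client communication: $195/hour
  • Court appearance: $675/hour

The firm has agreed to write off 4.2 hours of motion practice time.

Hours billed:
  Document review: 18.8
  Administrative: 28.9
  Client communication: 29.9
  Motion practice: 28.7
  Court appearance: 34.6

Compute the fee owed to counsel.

Document review: 18.8 × $175 = $3,290.00
Administrative: 28.9 × $170 = $4,913.00
Motion practice: 28.7 × $450 = $12,915.00
Client communication: 29.9 × $195 = $5,830.50
Court appearance: 34.6 × $675 = $23,355.00
Subtotal: $50,303.50
Write-off: 4.2 × $450 = $1,890.00
Total: $50,303.50 − $1,890.00 = $48,413.50

$48,413.50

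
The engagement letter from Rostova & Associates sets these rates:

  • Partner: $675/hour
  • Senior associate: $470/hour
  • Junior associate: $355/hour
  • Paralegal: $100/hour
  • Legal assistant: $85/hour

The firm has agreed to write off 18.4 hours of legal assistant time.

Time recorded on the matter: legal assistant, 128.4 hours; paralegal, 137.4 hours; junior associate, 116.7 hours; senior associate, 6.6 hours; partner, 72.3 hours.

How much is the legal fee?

$116,423.00

Partner: 72.3 × $675 = $48,802.50
Senior associate: 6.6 × $470 = $3,102.00
Junior associate: 116.7 × $355 = $41,428.50
Paralegal: 137.4 × $100 = $13,740.00
Legal assistant: 128.4 × $85 = $10,914.00
Subtotal: $117,987.00
Write-off: 18.4 × $85 = $1,564.00
Total: $117,987.00 − $1,564.00 = $116,423.00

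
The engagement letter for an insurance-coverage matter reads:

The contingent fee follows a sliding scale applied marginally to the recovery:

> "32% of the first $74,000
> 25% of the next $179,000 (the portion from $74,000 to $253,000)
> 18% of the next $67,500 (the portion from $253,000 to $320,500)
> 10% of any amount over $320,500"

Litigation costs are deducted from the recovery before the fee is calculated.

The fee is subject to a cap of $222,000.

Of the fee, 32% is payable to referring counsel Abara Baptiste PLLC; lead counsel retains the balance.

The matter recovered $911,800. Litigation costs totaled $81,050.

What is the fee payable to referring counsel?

$42,113.60

Fee base (net of costs): $911,800 − $81,050 = $830,750
First $74,000 at 32% = $23,680.00
Next $179,000 at 25% = $44,750.00
Next $67,500 at 18% = $12,150.00
Remaining $510,250 at 10% = $51,025.00
Fee: $23,680.00 + $44,750.00 + $12,150.00 + $51,025.00 = $131,605.00
$131,605.00 is under the $222,000 cap.
Referral share: 32% of $131,605.00 = $42,113.60; lead counsel retains $131,605.00 − $42,113.60 = $89,491.40.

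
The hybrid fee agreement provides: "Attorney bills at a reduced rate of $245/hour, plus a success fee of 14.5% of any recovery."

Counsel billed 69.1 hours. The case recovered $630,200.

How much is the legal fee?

Hourly: 69.1 × $245 = $16,929.50
Success fee: 14.5% of $630,200 = $91,379.00
Total: $16,929.50 + $91,379.00 = $108,308.50

$108,308.50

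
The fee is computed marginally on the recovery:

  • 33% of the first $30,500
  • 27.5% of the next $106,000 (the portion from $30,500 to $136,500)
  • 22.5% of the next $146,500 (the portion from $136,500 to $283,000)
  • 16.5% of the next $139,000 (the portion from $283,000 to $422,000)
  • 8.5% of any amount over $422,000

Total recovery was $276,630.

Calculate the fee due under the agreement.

$70,744.25

First $30,500 at 33% = $10,065.00
Next $106,000 at 27.5% = $29,150.00
Remaining $140,130 at 22.5% = $31,529.25
Fee: $10,065.00 + $29,150.00 + $31,529.25 = $70,744.25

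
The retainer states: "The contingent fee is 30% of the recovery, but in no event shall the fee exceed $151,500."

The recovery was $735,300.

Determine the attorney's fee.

$151,500.00

30% of $735,300 = $220,590.00
That exceeds the $151,500 cap, so the fee is capped at $151,500.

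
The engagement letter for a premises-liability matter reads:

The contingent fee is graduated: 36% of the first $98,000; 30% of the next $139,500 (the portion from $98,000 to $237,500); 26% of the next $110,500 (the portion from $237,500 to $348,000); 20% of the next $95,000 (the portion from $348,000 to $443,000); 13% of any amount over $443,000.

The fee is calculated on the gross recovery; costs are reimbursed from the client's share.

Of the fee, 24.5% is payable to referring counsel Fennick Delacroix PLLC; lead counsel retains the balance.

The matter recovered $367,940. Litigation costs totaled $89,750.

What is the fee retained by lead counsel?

$82,935.24

Fee base is the gross recovery, $367,940; costs are reimbursed separately.
First $98,000 at 36% = $35,280.00
Next $139,500 at 30% = $41,850.00
Next $110,500 at 26% = $28,730.00
Remaining $19,940 at 20% = $3,988.00
Fee: $35,280.00 + $41,850.00 + $28,730.00 + $3,988.00 = $109,848.00
Referral share: 24.5% of $109,848.00 = $26,912.76; lead counsel retains $109,848.00 − $26,912.76 = $82,935.24.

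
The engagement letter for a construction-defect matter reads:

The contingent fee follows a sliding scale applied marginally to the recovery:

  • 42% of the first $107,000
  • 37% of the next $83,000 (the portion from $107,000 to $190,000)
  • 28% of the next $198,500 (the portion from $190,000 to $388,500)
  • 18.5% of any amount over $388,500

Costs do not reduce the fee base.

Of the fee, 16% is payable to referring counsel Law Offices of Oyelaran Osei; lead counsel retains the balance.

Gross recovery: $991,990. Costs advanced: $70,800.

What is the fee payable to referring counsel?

Fee base is the gross recovery, $991,990; costs are reimbursed separately.
First $107,000 at 42% = $44,940.00
Next $83,000 at 37% = $30,710.00
Next $198,500 at 28% = $55,580.00
Remaining $603,490 at 18.5% = $111,645.65
Fee: $44,940.00 + $30,710.00 + $55,580.00 + $111,645.65 = $242,875.65
Referral share: 16% of $242,875.65 = $38,860.10; lead counsel retains $242,875.65 − $38,860.10 = $204,015.55.

$38,860.10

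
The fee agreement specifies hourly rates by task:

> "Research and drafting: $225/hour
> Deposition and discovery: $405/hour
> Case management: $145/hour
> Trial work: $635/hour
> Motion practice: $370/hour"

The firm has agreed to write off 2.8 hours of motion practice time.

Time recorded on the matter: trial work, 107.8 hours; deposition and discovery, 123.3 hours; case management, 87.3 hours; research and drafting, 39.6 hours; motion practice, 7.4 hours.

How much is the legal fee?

$141,660.00

Research and drafting: 39.6 × $225 = $8,910.00
Deposition and discovery: 123.3 × $405 = $49,936.50
Case management: 87.3 × $145 = $12,658.50
Trial work: 107.8 × $635 = $68,453.00
Motion practice: 7.4 × $370 = $2,738.00
Subtotal: $142,696.00
Write-off: 2.8 × $370 = $1,036.00
Total: $142,696.00 − $1,036.00 = $141,660.00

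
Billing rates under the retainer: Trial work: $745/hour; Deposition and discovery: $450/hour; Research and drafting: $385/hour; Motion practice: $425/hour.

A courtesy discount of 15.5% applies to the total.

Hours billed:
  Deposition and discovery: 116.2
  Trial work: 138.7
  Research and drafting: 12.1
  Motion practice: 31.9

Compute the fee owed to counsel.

$146,892.69

Trial work: 138.7 × $745 = $103,331.50
Deposition and discovery: 116.2 × $450 = $52,290.00
Research and drafting: 12.1 × $385 = $4,658.50
Motion practice: 31.9 × $425 = $13,557.50
Subtotal: $173,837.50
Less 15.5% discount: −$26,944.81
Total: $173,837.50 − $26,944.81 = $146,892.69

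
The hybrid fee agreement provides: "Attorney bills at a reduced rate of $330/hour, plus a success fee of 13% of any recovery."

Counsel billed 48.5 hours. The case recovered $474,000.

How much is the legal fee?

$77,625.00

Hourly: 48.5 × $330 = $16,005.00
Success fee: 13% of $474,000 = $61,620.00
Total: $16,005.00 + $61,620.00 = $77,625.00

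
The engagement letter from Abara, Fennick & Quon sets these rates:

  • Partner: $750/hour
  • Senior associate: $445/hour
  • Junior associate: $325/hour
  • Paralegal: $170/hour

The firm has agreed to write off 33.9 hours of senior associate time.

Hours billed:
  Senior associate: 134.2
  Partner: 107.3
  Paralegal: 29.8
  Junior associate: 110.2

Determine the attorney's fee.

$165,989.50

Partner: 107.3 × $750 = $80,475.00
Senior associate: 134.2 × $445 = $59,719.00
Junior associate: 110.2 × $325 = $35,815.00
Paralegal: 29.8 × $170 = $5,066.00
Subtotal: $181,075.00
Write-off: 33.9 × $445 = $15,085.50
Total: $181,075.00 − $15,085.50 = $165,989.50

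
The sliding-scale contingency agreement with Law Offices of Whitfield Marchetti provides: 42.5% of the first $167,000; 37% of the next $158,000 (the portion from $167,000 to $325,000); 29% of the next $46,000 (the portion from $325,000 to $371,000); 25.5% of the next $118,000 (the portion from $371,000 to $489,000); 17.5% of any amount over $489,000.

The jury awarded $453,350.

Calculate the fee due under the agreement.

$163,774.25

First $167,000 at 42.5% = $70,975.00
Next $158,000 at 37% = $58,460.00
Next $46,000 at 29% = $13,340.00
Remaining $82,350 at 25.5% = $20,999.25
Fee: $70,975.00 + $58,460.00 + $13,340.00 + $20,999.25 = $163,774.25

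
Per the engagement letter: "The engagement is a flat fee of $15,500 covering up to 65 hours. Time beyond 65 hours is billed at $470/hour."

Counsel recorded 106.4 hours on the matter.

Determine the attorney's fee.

Flat fee: $15,500.00
Excess hours: 106.4 − 65 = 41.4
Overrun: 41.4 × $470 = $19,458.00
Total: $15,500.00 + $19,458.00 = $34,958.00

$34,958.00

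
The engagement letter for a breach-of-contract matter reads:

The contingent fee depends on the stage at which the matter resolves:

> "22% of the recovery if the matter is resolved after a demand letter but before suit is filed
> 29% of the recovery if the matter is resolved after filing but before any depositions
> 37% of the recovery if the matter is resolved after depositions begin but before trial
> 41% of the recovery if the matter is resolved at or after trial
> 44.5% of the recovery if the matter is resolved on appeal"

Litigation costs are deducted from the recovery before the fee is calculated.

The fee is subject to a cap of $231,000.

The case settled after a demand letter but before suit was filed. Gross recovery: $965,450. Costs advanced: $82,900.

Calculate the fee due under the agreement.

$194,161.00

Fee base (net of costs): $965,450 − $82,900 = $882,550
The matter settled after a demand letter but before suit was filed, so the 22% rate applies.
$882,550 × 22% = $194,161.00
$194,161.00 is under the $231,000 cap.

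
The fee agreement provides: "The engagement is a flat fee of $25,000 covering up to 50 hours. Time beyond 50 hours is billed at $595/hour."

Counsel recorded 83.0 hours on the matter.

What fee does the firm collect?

$44,635.00

Flat fee: $25,000.00
Excess hours: 83.0 − 50 = 33.0
Overrun: 33.0 × $595 = $19,635.00
Total: $25,000.00 + $19,635.00 = $44,635.00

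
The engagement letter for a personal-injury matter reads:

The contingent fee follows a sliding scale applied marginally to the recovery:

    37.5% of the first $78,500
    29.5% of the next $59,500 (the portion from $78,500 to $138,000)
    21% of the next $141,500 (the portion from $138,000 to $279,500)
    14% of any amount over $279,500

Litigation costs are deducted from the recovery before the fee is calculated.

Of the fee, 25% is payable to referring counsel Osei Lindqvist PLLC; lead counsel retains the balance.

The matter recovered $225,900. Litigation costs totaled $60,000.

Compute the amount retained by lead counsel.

$39,636.75

Fee base (net of costs): $225,900 − $60,000 = $165,900
First $78,500 at 37.5% = $29,437.50
Next $59,500 at 29.5% = $17,552.50
Remaining $27,900 at 21% = $5,859.00
Fee: $29,437.50 + $17,552.50 + $5,859.00 = $52,849.00
Referral share: 25% of $52,849.00 = $13,212.25; lead counsel retains $52,849.00 − $13,212.25 = $39,636.75.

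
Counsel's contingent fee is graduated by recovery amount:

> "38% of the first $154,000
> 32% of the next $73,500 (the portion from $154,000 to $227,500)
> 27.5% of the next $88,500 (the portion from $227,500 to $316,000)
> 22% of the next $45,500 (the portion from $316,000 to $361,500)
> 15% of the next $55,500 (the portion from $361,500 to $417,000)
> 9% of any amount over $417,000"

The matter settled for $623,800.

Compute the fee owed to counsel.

First $154,000 at 38% = $58,520.00
Next $73,500 at 32% = $23,520.00
Next $88,500 at 27.5% = $24,337.50
Next $45,500 at 22% = $10,010.00
Next $55,500 at 15% = $8,325.00
Remaining $206,800 at 9% = $18,612.00
Fee: $58,520.00 + $23,520.00 + $24,337.50 + $10,010.00 + $8,325.00 + $18,612.00 = $143,324.50

$143,324.50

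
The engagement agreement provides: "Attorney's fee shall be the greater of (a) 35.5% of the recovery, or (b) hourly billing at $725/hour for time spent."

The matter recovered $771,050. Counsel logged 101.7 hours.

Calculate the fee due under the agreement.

(a) 35.5% of $771,050 = $273,722.75
(b) 101.7 × $725 = $73,732.50
The greater is (a): $273,722.75.

$273,722.75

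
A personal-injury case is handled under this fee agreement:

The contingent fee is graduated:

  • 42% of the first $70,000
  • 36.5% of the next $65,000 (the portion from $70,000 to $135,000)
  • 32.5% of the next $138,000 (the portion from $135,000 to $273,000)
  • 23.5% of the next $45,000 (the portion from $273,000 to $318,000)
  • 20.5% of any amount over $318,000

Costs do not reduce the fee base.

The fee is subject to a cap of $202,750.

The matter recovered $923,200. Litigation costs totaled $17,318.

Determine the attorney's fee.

$202,750.00

Fee base is the gross recovery, $923,200; costs are reimbursed separately.
First $70,000 at 42% = $29,400.00
Next $65,000 at 36.5% = $23,725.00
Next $138,000 at 32.5% = $44,850.00
Next $45,000 at 23.5% = $10,575.00
Remaining $605,200 at 20.5% = $124,066.00
Fee: $29,400.00 + $23,725.00 + $44,850.00 + $10,575.00 + $124,066.00 = $232,616.00
$232,616.00 exceeds the $202,750 cap, so the fee is capped at $202,750.00.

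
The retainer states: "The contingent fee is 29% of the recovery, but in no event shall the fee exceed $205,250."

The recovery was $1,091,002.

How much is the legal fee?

$205,250.00

29% of $1,091,002 = $316,390.58
That exceeds the $205,250 cap, so the fee is capped at $205,250.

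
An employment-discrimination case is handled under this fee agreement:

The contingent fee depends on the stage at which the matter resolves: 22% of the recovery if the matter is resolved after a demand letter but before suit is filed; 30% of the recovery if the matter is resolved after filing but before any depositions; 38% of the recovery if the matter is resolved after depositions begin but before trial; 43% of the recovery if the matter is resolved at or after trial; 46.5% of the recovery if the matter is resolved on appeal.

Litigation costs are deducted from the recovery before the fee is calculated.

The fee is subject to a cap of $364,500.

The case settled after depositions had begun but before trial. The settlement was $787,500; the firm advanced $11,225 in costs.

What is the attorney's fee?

Fee base (net of costs): $787,500 − $11,225 = $776,275
The matter settled after depositions had begun but before trial, so the 38% rate applies.
$776,275 × 38% = $294,984.50
$294,984.50 is under the $364,500 cap.

$294,984.50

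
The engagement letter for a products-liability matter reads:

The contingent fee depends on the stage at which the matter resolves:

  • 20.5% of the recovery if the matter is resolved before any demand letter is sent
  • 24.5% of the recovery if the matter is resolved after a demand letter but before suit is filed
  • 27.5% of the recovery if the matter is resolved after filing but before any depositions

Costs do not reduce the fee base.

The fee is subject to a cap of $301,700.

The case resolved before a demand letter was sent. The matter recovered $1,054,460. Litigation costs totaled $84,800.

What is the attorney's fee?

Fee base is the gross recovery, $1,054,460; costs are reimbursed separately.
The matter resolved before a demand letter was sent, so the 20.5% rate applies.
$1,054,460 × 20.5% = $216,164.30
$216,164.30 is under the $301,700 cap.

$216,164.30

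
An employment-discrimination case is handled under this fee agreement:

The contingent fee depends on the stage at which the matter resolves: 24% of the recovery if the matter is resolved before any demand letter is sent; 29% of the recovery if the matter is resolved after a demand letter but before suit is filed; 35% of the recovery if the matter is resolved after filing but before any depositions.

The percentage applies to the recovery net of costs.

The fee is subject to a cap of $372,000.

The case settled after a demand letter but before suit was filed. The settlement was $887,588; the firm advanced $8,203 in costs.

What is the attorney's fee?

Fee base (net of costs): $887,588 − $8,203 = $879,385
The matter settled after a demand letter but before suit was filed, so the 29% rate applies.
$879,385 × 29% = $255,021.65
$255,021.65 is under the $372,000 cap.

$255,021.65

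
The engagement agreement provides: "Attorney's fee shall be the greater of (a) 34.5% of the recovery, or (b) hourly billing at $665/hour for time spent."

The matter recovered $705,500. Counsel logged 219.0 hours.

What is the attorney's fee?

$243,397.50

(a) 34.5% of $705,500 = $243,397.50
(b) 219.0 × $665 = $145,635.00
The greater is (a): $243,397.50.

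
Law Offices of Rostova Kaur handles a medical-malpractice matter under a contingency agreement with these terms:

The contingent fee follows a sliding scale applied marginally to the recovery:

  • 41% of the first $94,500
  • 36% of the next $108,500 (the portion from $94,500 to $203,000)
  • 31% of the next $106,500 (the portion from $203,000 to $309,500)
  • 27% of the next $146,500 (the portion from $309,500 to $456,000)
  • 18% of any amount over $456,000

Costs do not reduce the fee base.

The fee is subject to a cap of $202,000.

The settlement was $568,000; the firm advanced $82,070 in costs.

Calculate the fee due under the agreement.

$170,535.00

Fee base is the gross recovery, $568,000; costs are reimbursed separately.
First $94,500 at 41% = $38,745.00
Next $108,500 at 36% = $39,060.00
Next $106,500 at 31% = $33,015.00
Next $146,500 at 27% = $39,555.00
Remaining $112,000 at 18% = $20,160.00
Fee: $38,745.00 + $39,060.00 + $33,015.00 + $39,555.00 + $20,160.00 = $170,535.00
$170,535.00 is under the $202,000 cap.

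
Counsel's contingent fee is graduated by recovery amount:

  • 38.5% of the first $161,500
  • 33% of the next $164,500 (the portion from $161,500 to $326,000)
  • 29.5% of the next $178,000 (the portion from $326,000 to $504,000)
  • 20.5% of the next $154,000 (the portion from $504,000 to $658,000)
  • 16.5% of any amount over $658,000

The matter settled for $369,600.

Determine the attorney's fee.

$129,324.50

First $161,500 at 38.5% = $62,177.50
Next $164,500 at 33% = $54,285.00
Remaining $43,600 at 29.5% = $12,862.00
Fee: $62,177.50 + $54,285.00 + $12,862.00 = $129,324.50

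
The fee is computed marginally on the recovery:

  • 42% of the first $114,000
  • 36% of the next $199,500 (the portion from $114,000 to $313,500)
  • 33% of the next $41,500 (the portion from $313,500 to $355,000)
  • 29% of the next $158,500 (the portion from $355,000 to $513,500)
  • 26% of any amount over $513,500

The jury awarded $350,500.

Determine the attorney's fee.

First $114,000 at 42% = $47,880.00
Next $199,500 at 36% = $71,820.00
Remaining $37,000 at 33% = $12,210.00
Fee: $47,880.00 + $71,820.00 + $12,210.00 = $131,910.00

$131,910.00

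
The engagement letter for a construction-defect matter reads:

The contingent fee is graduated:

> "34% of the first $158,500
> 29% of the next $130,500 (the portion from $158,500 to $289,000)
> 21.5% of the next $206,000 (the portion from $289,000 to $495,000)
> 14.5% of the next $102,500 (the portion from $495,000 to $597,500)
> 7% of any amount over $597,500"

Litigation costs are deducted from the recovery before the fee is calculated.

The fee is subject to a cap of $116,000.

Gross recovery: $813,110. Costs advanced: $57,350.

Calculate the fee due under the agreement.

Fee base (net of costs): $813,110 − $57,350 = $755,760
First $158,500 at 34% = $53,890.00
Next $130,500 at 29% = $37,845.00
Next $206,000 at 21.5% = $44,290.00
Next $102,500 at 14.5% = $14,862.50
Remaining $158,260 at 7% = $11,078.20
Fee: $53,890.00 + $37,845.00 + $44,290.00 + $14,862.50 + $11,078.20 = $161,965.70
$161,965.70 exceeds the $116,000 cap, so the fee is capped at $116,000.00.

$116,000.00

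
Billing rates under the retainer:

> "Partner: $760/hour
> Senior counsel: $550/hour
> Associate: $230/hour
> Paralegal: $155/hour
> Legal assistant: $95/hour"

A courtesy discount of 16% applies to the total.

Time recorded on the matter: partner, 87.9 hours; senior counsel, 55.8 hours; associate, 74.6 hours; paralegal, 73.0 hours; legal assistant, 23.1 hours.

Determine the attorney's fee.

$107,655.66

Partner: 87.9 × $760 = $66,804.00
Senior counsel: 55.8 × $550 = $30,690.00
Associate: 74.6 × $230 = $17,158.00
Paralegal: 73.0 × $155 = $11,315.00
Legal assistant: 23.1 × $95 = $2,194.50
Subtotal: $128,161.50
Less 16% discount: −$20,505.84
Total: $128,161.50 − $20,505.84 = $107,655.66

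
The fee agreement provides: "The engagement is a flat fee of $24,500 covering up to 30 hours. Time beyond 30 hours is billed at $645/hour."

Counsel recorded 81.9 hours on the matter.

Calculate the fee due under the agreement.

$57,975.50

Flat fee: $24,500.00
Excess hours: 81.9 − 30 = 51.9
Overrun: 51.9 × $645 = $33,475.50
Total: $24,500.00 + $33,475.50 = $57,975.50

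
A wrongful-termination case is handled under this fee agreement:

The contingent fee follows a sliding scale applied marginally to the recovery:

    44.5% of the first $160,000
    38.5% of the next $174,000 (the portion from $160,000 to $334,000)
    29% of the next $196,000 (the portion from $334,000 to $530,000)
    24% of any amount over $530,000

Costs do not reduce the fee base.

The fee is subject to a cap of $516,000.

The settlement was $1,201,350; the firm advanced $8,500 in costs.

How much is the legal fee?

$356,154.00

Fee base is the gross recovery, $1,201,350; costs are reimbursed separately.
First $160,000 at 44.5% = $71,200.00
Next $174,000 at 38.5% = $66,990.00
Next $196,000 at 29% = $56,840.00
Remaining $671,350 at 24% = $161,124.00
Fee: $71,200.00 + $66,990.00 + $56,840.00 + $161,124.00 = $356,154.00
$356,154.00 is under the $516,000 cap.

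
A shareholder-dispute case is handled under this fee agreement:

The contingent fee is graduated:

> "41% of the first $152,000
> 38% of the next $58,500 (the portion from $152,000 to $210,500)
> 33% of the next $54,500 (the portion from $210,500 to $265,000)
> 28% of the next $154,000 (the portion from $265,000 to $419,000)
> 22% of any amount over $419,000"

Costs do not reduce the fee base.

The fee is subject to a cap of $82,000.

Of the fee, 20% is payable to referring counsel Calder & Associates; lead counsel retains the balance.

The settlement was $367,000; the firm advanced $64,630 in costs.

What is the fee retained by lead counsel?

$65,600.00

Fee base is the gross recovery, $367,000; costs are reimbursed separately.
First $152,000 at 41% = $62,320.00
Next $58,500 at 38% = $22,230.00
Next $54,500 at 33% = $17,985.00
Remaining $102,000 at 28% = $28,560.00
Fee: $62,320.00 + $22,230.00 + $17,985.00 + $28,560.00 = $131,095.00
$131,095.00 exceeds the $82,000 cap, so the fee is capped at $82,000.00.
Referral share: 20% of $82,000.00 = $16,400.00; lead counsel retains $82,000.00 − $16,400.00 = $65,600.00.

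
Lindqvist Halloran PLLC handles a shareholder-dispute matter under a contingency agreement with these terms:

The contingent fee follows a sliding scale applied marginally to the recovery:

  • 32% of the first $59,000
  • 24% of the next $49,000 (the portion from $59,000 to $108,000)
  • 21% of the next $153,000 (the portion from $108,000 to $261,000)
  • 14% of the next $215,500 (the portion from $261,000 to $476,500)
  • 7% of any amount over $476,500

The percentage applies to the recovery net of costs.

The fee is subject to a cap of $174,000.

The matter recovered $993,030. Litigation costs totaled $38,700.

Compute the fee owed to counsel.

Fee base (net of costs): $993,030 − $38,700 = $954,330
First $59,000 at 32% = $18,880.00
Next $49,000 at 24% = $11,760.00
Next $153,000 at 21% = $32,130.00
Next $215,500 at 14% = $30,170.00
Remaining $477,830 at 7% = $33,448.10
Fee: $18,880.00 + $11,760.00 + $32,130.00 + $30,170.00 + $33,448.10 = $126,388.10
$126,388.10 is under the $174,000 cap.

$126,388.10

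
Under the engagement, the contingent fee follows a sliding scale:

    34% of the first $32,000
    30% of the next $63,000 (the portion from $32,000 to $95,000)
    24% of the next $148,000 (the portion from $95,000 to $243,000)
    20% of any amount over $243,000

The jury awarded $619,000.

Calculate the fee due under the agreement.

First $32,000 at 34% = $10,880.00
Next $63,000 at 30% = $18,900.00
Next $148,000 at 24% = $35,520.00
Remaining $376,000 at 20% = $75,200.00
Fee: $10,880.00 + $18,900.00 + $35,520.00 + $75,200.00 = $140,500.00

$140,500.00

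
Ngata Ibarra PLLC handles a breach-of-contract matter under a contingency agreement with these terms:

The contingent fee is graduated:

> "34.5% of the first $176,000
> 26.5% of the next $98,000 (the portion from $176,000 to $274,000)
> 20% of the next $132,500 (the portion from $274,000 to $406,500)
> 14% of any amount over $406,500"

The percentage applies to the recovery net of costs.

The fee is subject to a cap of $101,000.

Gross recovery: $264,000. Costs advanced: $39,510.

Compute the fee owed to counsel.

$73,569.85

Fee base (net of costs): $264,000 − $39,510 = $224,490
First $176,000 at 34.5% = $60,720.00
Remaining $48,490 at 26.5% = $12,849.85
Fee: $60,720.00 + $12,849.85 = $73,569.85
$73,569.85 is under the $101,000 cap.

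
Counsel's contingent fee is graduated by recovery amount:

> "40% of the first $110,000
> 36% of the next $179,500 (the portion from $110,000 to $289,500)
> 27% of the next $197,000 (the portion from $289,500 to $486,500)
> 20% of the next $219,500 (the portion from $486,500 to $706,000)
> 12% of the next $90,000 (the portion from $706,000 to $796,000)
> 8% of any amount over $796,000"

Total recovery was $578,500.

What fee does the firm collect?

$180,210.00

First $110,000 at 40% = $44,000.00
Next $179,500 at 36% = $64,620.00
Next $197,000 at 27% = $53,190.00
Remaining $92,000 at 20% = $18,400.00
Fee: $44,000.00 + $64,620.00 + $53,190.00 + $18,400.00 = $180,210.00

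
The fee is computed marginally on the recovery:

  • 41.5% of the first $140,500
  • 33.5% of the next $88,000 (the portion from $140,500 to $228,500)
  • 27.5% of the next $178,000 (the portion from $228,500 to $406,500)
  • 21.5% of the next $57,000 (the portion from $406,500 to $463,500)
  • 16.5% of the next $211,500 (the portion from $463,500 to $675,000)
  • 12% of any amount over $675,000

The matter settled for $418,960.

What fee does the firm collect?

First $140,500 at 41.5% = $58,307.50
Next $88,000 at 33.5% = $29,480.00
Next $178,000 at 27.5% = $48,950.00
Remaining $12,460 at 21.5% = $2,678.90
Fee: $58,307.50 + $29,480.00 + $48,950.00 + $2,678.90 = $139,416.40

$139,416.40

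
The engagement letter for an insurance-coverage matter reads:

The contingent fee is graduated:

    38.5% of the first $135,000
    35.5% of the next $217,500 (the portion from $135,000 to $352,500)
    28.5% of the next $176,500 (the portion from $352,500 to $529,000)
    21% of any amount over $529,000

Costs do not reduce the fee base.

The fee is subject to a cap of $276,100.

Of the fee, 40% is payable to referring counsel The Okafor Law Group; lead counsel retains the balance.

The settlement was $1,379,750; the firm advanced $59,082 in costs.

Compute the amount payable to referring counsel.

Fee base is the gross recovery, $1,379,750; costs are reimbursed separately.
First $135,000 at 38.5% = $51,975.00
Next $217,500 at 35.5% = $77,212.50
Next $176,500 at 28.5% = $50,302.50
Remaining $850,750 at 21% = $178,657.50
Fee: $51,975.00 + $77,212.50 + $50,302.50 + $178,657.50 = $358,147.50
$358,147.50 exceeds the $276,100 cap, so the fee is capped at $276,100.00.
Referral share: 40% of $276,100.00 = $110,440.00; lead counsel retains $276,100.00 − $110,440.00 = $165,660.00.

$110,440.00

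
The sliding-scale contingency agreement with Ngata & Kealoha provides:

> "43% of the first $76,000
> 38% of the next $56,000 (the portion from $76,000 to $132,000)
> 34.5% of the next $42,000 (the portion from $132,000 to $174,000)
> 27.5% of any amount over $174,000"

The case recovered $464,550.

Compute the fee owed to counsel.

First $76,000 at 43% = $32,680.00
Next $56,000 at 38% = $21,280.00
Next $42,000 at 34.5% = $14,490.00
Remaining $290,550 at 27.5% = $79,901.25
Fee: $32,680.00 + $21,280.00 + $14,490.00 + $79,901.25 = $148,351.25

$148,351.25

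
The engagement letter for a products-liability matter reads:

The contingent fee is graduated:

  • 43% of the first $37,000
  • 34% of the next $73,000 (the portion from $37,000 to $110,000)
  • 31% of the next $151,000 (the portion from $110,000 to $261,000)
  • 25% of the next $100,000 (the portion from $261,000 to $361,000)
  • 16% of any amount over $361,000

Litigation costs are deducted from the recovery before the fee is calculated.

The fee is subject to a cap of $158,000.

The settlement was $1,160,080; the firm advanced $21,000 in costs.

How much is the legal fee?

$158,000.00

Fee base (net of costs): $1,160,080 − $21,000 = $1,139,080
First $37,000 at 43% = $15,910.00
Next $73,000 at 34% = $24,820.00
Next $151,000 at 31% = $46,810.00
Next $100,000 at 25% = $25,000.00
Remaining $778,080 at 16% = $124,492.80
Fee: $15,910.00 + $24,820.00 + $46,810.00 + $25,000.00 + $124,492.80 = $237,032.80
$237,032.80 exceeds the $158,000 cap, so the fee is capped at $158,000.00.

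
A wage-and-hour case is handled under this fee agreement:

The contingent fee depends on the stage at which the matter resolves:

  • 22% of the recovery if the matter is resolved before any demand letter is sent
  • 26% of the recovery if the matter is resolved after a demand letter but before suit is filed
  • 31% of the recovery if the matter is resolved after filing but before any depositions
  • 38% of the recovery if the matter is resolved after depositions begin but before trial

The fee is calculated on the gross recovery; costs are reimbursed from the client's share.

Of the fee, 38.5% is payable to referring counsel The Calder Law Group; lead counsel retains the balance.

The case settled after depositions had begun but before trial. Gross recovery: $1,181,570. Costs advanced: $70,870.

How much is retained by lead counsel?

$276,132.91

Fee base is the gross recovery, $1,181,570; costs are reimbursed separately.
The matter settled after depositions had begun but before trial, so the 38% rate applies.
$1,181,570 × 38% = $448,996.60
Referral share: 38.5% of $448,996.60 = $172,863.69; lead counsel retains $448,996.60 − $172,863.69 = $276,132.91.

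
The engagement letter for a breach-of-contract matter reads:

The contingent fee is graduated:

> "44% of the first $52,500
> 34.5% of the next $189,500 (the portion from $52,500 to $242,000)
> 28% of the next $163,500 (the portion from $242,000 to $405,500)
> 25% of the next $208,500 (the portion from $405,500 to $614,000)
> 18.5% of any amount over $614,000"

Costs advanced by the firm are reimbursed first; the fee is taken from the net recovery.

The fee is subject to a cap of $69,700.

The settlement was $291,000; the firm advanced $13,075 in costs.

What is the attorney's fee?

$69,700.00

Fee base (net of costs): $291,000 − $13,075 = $277,925
First $52,500 at 44% = $23,100.00
Next $189,500 at 34.5% = $65,377.50
Remaining $35,925 at 28% = $10,059.00
Fee: $23,100.00 + $65,377.50 + $10,059.00 = $98,536.50
$98,536.50 exceeds the $69,700 cap, so the fee is capped at $69,700.00.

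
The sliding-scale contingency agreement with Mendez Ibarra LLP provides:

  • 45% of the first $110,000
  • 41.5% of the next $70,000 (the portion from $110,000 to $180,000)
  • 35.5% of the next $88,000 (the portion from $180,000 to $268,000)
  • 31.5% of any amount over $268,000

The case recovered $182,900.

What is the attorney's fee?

$79,579.50

First $110,000 at 45% = $49,500.00
Next $70,000 at 41.5% = $29,050.00
Remaining $2,900 at 35.5% = $1,029.50
Fee: $49,500.00 + $29,050.00 + $1,029.50 = $79,579.50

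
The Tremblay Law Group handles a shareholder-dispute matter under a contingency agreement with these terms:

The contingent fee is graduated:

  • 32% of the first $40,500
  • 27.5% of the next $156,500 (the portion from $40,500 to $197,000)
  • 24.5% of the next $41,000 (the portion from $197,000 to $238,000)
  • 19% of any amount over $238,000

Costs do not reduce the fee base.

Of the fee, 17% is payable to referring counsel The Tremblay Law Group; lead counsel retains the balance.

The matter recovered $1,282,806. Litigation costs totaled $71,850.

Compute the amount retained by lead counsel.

$219,581.18

Fee base is the gross recovery, $1,282,806; costs are reimbursed separately.
First $40,500 at 32% = $12,960.00
Next $156,500 at 27.5% = $43,037.50
Next $41,000 at 24.5% = $10,045.00
Remaining $1,044,806 at 19% = $198,513.14
Fee: $12,960.00 + $43,037.50 + $10,045.00 + $198,513.14 = $264,555.64
Referral share: 17% of $264,555.64 = $44,974.46; lead counsel retains $264,555.64 − $44,974.46 = $219,581.18.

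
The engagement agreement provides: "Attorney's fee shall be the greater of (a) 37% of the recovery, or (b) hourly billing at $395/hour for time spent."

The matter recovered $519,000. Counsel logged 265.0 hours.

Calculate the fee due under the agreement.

$192,030.00

(a) 37% of $519,000 = $192,030.00
(b) 265.0 × $395 = $104,675.00
The greater is (a): $192,030.00.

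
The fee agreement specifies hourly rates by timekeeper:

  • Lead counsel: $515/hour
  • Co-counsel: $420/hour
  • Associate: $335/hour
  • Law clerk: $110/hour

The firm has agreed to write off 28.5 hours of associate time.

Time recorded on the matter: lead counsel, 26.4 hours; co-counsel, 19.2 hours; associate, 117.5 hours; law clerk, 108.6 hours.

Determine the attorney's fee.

$63,421.00

Lead counsel: 26.4 × $515 = $13,596.00
Co-counsel: 19.2 × $420 = $8,064.00
Associate: 117.5 × $335 = $39,362.50
Law clerk: 108.6 × $110 = $11,946.00
Subtotal: $72,968.50
Write-off: 28.5 × $335 = $9,547.50
Total: $72,968.50 − $9,547.50 = $63,421.00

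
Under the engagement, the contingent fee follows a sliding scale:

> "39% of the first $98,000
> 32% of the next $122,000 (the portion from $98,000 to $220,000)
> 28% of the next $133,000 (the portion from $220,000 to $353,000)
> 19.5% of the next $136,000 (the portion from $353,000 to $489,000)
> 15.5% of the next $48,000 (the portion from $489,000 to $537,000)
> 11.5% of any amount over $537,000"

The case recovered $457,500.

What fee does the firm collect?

$134,877.50

First $98,000 at 39% = $38,220.00
Next $122,000 at 32% = $39,040.00
Next $133,000 at 28% = $37,240.00
Remaining $104,500 at 19.5% = $20,377.50
Fee: $38,220.00 + $39,040.00 + $37,240.00 + $20,377.50 = $134,877.50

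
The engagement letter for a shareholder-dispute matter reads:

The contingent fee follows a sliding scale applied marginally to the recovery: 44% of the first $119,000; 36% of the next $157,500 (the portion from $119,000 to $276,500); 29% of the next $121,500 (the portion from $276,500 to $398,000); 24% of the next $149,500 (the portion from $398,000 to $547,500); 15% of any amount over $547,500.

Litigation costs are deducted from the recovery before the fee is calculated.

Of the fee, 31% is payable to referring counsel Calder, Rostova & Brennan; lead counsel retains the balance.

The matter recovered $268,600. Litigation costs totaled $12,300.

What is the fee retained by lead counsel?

$70,233.72

Fee base (net of costs): $268,600 − $12,300 = $256,300
First $119,000 at 44% = $52,360.00
Remaining $137,300 at 36% = $49,428.00
Fee: $52,360.00 + $49,428.00 = $101,788.00
Referral share: 31% of $101,788.00 = $31,554.28; lead counsel retains $101,788.00 − $31,554.28 = $70,233.72.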